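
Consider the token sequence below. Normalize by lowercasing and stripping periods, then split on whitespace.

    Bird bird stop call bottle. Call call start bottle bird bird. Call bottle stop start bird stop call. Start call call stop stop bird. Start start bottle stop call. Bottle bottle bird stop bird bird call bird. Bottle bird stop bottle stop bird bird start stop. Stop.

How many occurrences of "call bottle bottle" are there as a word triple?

Scanning the 45 overlapping trigram windows for "call bottle bottle":
  position 29–31: call bottle bottle

1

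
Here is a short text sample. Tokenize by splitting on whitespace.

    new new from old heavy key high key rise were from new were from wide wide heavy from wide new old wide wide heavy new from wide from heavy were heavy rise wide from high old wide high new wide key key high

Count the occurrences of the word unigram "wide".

Scanning the 43 tokens for "wide":
  position 15: wide
  position 16: wide
  position 19: wide
  position 22: wide
  position 23: wide
  position 27: wide
  position 33: wide
  position 37: wide
  position 40: wide

9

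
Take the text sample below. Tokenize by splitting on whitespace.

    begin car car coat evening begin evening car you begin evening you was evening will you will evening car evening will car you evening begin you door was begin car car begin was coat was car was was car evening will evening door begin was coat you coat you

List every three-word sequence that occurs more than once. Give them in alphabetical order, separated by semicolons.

Trigram counts meeting the condition (more than once):
  begin car car: 2
  begin was coat: 2
  car evening will: 2

begin car car; begin was coat; car evening will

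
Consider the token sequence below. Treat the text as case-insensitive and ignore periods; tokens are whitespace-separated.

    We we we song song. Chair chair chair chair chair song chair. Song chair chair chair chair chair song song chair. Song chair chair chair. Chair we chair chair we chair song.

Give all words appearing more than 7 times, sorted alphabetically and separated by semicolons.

Unigram counts meeting the condition (more than 7 times):
  chair: 19
  song: 8

chair; song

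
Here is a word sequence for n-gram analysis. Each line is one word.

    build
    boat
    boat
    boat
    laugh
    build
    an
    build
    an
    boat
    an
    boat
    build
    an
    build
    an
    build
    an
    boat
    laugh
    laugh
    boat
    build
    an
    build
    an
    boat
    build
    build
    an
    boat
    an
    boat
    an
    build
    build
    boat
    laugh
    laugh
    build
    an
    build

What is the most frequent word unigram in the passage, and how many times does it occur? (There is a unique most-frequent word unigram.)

"build", 14 times

Unigram frequencies (highest first):
  build: 14
  an: 12
  boat: 11
  laugh: 5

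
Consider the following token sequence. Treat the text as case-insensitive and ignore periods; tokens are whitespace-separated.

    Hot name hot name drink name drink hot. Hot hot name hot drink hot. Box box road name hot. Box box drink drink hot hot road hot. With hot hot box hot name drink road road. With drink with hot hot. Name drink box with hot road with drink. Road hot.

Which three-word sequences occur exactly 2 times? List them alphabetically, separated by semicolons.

drink hot hot; hot box box; hot hot name; hot name hot; road with drink; with hot hot

Trigram counts meeting the condition (exactly 2 times):
  drink hot hot: 2
  hot box box: 2
  hot hot name: 2
  hot name hot: 2
  road with drink: 2
  with hot hot: 2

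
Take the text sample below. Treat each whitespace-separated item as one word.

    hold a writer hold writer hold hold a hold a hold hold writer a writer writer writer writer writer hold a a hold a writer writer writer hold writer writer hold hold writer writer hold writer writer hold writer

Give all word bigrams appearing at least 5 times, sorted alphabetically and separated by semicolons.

Bigram counts meeting the condition (at least 5 times):
  hold a: 5
  hold writer: 6
  writer hold: 7
  writer writer: 9

hold a; hold writer; writer hold; writer writer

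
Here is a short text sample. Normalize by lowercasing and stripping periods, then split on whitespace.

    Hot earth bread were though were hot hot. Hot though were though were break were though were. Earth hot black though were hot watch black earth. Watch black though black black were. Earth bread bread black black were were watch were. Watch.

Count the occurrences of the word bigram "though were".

5

Scanning the 41 overlapping bigram windows for "though were":
  position 5–6: though were
  position 10–11: though were
  position 12–13: though were
  position 16–17: though were
  position 21–22: though were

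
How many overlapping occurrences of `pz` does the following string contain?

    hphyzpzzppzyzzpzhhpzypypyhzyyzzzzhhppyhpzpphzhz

Sliding a length-2 window over the 47 characters (46 positions):
  position 6–7: pz
  position 10–11: pz
  position 15–16: pz
  position 19–20: pz
  position 40–41: pz

5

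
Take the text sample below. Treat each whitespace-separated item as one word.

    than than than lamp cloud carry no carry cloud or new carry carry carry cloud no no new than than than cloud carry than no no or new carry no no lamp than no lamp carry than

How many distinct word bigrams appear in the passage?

22

37 tokens → 36 bigram windows in total.
Repeated bigrams (each contributes count−1 duplicates):
  than than: 4
  no no: 3
  carry carry: 2
  carry cloud: 2
  carry no: 2
  carry than: 2
  cloud carry: 2
  new carry: 2
  … (3 more repeated)
14 duplicate windows → 36 − 14 = 22 distinct.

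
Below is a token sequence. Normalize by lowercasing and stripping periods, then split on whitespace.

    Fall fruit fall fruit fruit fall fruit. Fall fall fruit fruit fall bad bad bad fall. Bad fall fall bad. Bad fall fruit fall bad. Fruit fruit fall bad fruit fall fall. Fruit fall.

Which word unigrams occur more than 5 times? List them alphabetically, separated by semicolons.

Unigram counts meeting the condition (more than 5 times):
  bad: 8
  fall: 15
  fruit: 11

bad; fall; fruit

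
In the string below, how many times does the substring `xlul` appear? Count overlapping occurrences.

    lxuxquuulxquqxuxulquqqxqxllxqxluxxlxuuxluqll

0

Sliding a length-4 window over the 44 characters (41 positions):
  (no match at any position)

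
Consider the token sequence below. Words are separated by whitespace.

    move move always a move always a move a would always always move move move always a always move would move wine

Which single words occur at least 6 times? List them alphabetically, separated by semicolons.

always; move

Unigram counts meeting the condition (at least 6 times):
  always: 6
  move: 9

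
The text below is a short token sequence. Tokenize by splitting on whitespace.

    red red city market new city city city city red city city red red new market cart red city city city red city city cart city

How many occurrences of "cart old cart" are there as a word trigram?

0

Scanning the 24 overlapping trigram windows for "cart old cart":
  (none found)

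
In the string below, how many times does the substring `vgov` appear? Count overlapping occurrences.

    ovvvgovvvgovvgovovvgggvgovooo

4

Sliding a length-4 window over the 29 characters (26 positions):
  position 4–7: vgov
  position 9–12: vgov
  position 13–16: vgov
  position 23–26: vgov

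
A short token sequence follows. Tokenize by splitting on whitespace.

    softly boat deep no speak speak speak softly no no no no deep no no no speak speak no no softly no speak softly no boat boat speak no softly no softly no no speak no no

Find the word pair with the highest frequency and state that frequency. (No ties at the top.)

"no no", 8 times

Bigram frequencies (highest first):
  no no: 8
  softly no: 5
  no speak: 4
  speak speak: 3
  speak no: 3
  no softly: 3
  … (8 more, each ≤ 2)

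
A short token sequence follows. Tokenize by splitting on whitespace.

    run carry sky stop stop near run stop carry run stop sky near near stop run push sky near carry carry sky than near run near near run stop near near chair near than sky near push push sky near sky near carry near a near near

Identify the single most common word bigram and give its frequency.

Bigram frequencies (highest first):
  sky near: 5
  near near: 4
  near run: 3
  run stop: 3
  carry sky: 2
  stop near: 2
  … (25 more, each ≤ 2)

"sky near", 5 times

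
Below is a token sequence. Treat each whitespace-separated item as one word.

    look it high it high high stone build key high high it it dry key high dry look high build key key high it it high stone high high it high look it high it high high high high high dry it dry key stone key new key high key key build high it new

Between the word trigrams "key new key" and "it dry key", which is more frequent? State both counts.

"it dry key" (2 vs 1)

"key new key": 1 occurrence
"it dry key": 2 occurrences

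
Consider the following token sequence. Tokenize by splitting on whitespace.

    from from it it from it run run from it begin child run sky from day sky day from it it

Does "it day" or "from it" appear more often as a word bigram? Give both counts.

"it day": 0 occurrences
"from it": 4 occurrences

"from it" (4 vs 0)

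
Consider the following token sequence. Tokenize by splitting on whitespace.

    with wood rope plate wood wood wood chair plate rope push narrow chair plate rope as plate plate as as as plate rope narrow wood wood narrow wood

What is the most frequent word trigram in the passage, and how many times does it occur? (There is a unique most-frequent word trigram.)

"chair plate rope", 2 times

Trigram frequencies (highest first):
  chair plate rope: 2
  with wood rope: 1
  wood rope plate: 1
  rope plate wood: 1
  plate wood wood: 1
  wood wood wood: 1
  … (19 more, each ≤ 1)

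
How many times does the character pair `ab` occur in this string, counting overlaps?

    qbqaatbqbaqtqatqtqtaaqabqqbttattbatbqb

1

Sliding a length-2 window over the 38 characters (37 positions):
  position 23–24: ab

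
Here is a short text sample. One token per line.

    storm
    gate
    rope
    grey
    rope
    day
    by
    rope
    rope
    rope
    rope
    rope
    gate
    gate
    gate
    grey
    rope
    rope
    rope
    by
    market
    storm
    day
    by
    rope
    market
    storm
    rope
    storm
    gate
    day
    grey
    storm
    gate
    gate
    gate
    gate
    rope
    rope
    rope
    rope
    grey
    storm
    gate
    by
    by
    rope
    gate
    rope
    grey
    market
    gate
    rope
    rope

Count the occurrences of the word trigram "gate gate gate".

Scanning the 52 overlapping trigram windows for "gate gate gate":
  position 13–15: gate gate gate
  position 34–36: gate gate gate
  position 35–37: gate gate gate

3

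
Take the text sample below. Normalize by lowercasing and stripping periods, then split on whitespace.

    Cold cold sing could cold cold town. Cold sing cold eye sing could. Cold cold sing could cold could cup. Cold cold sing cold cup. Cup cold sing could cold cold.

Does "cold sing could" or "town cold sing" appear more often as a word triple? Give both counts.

"cold sing could": 3 occurrences
"town cold sing": 1 occurrence

"cold sing could" (3 vs 1)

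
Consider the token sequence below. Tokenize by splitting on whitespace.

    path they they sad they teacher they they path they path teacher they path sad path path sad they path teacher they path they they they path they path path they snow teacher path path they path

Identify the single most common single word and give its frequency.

"they", 15 times

Unigram frequencies (highest first):
  they: 15
  path: 14
  teacher: 4
  sad: 3
  snow: 1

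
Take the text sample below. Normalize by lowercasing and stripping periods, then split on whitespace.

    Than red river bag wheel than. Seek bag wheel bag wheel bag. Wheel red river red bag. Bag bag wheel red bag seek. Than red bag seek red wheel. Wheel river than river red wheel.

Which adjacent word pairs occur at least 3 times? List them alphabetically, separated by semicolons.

bag wheel; red bag

Bigram counts meeting the condition (at least 3 times):
  bag wheel: 5
  red bag: 3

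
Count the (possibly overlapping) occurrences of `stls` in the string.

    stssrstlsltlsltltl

1

Sliding a length-4 window over the 18 characters (15 positions):
  position 6–9: stls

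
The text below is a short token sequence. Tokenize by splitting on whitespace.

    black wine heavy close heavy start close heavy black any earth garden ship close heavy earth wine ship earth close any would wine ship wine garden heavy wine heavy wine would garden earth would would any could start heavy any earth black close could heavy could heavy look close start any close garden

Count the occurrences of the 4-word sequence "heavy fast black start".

Scanning the 50 overlapping 4-gram windows for "heavy fast black start":
  (none found)

0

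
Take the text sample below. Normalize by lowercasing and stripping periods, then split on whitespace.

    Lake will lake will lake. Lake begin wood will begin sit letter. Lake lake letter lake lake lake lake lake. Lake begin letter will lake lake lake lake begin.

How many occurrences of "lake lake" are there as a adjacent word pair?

Scanning the 28 overlapping bigram windows for "lake lake":
  position 5–6: lake lake
  position 13–14: lake lake
  position 16–17: lake lake
  position 17–18: lake lake
  position 18–19: lake lake
  position 19–20: lake lake
  position 20–21: lake lake
  position 25–26: lake lake
  position 26–27: lake lake
  position 27–28: lake lake

10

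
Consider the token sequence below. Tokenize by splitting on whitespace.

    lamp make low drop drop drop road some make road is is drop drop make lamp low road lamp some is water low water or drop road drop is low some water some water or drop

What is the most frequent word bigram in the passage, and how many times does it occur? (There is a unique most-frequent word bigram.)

"drop drop", 3 times

Bigram frequencies (highest first):
  drop drop: 3
  drop road: 2
  water or: 2
  or drop: 2
  some water: 2
  lamp make: 1
  … (23 more, each ≤ 1)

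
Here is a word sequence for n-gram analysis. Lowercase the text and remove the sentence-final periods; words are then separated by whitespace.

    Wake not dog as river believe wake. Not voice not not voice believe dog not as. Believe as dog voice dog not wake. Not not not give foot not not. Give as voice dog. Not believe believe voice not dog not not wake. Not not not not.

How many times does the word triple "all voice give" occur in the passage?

0

Scanning the 45 overlapping trigram windows for "all voice give":
  (none found)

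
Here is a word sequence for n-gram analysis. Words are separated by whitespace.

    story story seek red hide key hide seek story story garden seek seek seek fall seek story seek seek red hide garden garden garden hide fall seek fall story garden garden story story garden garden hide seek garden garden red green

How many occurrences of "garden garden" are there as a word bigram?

Scanning the 40 overlapping bigram windows for "garden garden":
  position 22–23: garden garden
  position 23–24: garden garden
  position 30–31: garden garden
  position 34–35: garden garden
  position 38–39: garden garden

5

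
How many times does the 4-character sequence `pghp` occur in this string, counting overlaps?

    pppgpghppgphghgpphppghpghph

3

Sliding a length-4 window over the 27 characters (24 positions):
  position 5–8: pghp
  position 20–23: pghp
  position 23–26: pghp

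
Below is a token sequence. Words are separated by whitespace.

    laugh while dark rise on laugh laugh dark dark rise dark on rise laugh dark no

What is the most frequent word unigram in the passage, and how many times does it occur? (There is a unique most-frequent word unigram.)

Unigram frequencies (highest first):
  dark: 5
  laugh: 4
  rise: 3
  on: 2
  while: 1
  no: 1

"dark", 5 times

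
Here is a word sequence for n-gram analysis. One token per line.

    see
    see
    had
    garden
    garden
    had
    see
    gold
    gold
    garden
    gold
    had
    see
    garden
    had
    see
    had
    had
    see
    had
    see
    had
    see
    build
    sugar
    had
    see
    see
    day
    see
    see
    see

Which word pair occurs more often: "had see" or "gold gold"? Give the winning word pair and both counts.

"had see": 7 occurrences
"gold gold": 1 occurrence

"had see" (7 vs 1)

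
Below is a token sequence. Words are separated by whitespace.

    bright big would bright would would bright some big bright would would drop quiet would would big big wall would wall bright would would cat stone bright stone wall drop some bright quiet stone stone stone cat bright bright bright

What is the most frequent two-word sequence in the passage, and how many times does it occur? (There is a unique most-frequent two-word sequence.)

Bigram frequencies (highest first):
  would would: 4
  bright would: 3
  would bright: 2
  stone stone: 2
  bright bright: 2
  bright big: 1
  … (25 more, each ≤ 1)

"would would", 4 times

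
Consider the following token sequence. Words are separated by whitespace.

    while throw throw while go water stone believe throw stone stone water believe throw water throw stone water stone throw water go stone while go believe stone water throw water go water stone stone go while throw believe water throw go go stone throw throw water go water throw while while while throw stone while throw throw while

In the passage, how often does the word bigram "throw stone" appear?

Scanning the 57 overlapping bigram windows for "throw stone":
  position 9–10: throw stone
  position 16–17: throw stone
  position 53–54: throw stone

3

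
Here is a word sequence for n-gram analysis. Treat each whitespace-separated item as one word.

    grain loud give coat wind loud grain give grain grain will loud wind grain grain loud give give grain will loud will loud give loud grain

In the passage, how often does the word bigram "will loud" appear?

Scanning the 25 overlapping bigram windows for "will loud":
  position 11–12: will loud
  position 20–21: will loud
  position 22–23: will loud

3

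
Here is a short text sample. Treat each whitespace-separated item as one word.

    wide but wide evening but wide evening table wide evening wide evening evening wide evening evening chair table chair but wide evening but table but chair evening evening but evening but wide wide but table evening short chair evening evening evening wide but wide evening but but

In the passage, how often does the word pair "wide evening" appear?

Scanning the 46 overlapping bigram windows for "wide evening":
  position 3–4: wide evening
  position 6–7: wide evening
  position 9–10: wide evening
  position 11–12: wide evening
  position 14–15: wide evening
  position 21–22: wide evening
  position 44–45: wide evening

7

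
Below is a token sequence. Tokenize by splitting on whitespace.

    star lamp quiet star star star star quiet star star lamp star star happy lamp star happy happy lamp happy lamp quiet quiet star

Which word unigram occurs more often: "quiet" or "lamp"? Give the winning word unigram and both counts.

"lamp" (5 vs 4)

"quiet": 4 occurrences
"lamp": 5 occurrences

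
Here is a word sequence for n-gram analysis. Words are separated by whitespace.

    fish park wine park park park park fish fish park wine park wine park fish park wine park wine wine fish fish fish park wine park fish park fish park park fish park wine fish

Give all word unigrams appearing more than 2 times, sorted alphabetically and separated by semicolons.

Unigram counts meeting the condition (more than 2 times):
  fish: 11
  park: 16
  wine: 8

fish; park; wine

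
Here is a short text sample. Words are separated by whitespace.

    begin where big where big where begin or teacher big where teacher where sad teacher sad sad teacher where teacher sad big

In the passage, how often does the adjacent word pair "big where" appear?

Scanning the 21 overlapping bigram windows for "big where":
  position 3–4: big where
  position 5–6: big where
  position 10–11: big where

3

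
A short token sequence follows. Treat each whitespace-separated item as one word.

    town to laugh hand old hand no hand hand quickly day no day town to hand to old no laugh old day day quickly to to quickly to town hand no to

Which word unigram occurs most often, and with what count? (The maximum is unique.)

"to", 7 times

Unigram frequencies (highest first):
  to: 7
  hand: 6
  no: 4
  day: 4
  town: 3
  old: 3
  … (2 more, each ≤ 3)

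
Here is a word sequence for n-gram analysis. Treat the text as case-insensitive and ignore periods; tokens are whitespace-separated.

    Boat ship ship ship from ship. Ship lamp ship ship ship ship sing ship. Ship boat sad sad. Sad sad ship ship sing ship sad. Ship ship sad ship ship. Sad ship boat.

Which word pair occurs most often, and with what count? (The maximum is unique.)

Bigram frequencies (highest first):
  ship ship: 10
  sad ship: 4
  sad sad: 3
  ship sad: 3
  ship sing: 2
  sing ship: 2
  … (7 more, each ≤ 2)

"ship ship", 10 times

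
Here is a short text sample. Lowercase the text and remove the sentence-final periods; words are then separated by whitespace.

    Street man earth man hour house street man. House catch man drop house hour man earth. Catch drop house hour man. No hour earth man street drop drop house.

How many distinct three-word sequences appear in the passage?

25

29 tokens → 27 trigram windows in total.
Repeated trigrams (each contributes count−1 duplicates):
  drop house hour: 2
  house hour man: 2
2 duplicate windows → 27 − 2 = 25 distinct.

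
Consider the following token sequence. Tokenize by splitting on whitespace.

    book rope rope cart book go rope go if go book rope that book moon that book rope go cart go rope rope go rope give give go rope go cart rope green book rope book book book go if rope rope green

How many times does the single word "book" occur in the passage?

9

Scanning the 43 tokens for "book":
  position 1: book
  position 5: book
  position 11: book
  position 14: book
  position 17: book
  position 34: book
  position 36: book
  position 37: book
  position 38: book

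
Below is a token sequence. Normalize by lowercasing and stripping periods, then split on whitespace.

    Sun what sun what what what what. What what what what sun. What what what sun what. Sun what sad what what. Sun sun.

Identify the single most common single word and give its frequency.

"what", 16 times

Unigram frequencies (highest first):
  what: 16
  sun: 7
  sad: 1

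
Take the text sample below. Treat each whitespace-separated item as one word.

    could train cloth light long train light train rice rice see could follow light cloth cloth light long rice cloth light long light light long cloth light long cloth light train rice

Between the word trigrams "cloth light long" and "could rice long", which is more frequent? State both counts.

"cloth light long" (4 vs 0)

"cloth light long": 4 occurrences
"could rice long": 0 occurrences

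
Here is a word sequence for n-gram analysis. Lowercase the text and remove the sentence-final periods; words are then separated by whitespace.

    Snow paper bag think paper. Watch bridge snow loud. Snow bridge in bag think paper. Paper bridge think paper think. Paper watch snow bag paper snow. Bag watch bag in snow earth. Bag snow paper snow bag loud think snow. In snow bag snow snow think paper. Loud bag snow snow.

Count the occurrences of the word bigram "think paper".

Scanning the 50 overlapping bigram windows for "think paper":
  position 4–5: think paper
  position 14–15: think paper
  position 18–19: think paper
  position 20–21: think paper
  position 46–47: think paper

5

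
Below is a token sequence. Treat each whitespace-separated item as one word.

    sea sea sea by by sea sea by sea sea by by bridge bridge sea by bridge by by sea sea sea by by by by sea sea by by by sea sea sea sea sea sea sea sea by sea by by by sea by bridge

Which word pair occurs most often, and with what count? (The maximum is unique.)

"sea sea", 14 times

Bigram frequencies (highest first):
  sea sea: 14
  by by: 10
  sea by: 9
  by sea: 7
  by bridge: 3
  bridge bridge: 1
  … (2 more, each ≤ 1)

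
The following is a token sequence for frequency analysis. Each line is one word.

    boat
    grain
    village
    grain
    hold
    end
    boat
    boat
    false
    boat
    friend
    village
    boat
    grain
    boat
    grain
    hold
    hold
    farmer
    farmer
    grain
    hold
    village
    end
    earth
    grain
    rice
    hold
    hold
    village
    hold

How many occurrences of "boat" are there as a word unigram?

Scanning the 31 tokens for "boat":
  position 1: boat
  position 7: boat
  position 8: boat
  position 10: boat
  position 13: boat
  position 15: boat

6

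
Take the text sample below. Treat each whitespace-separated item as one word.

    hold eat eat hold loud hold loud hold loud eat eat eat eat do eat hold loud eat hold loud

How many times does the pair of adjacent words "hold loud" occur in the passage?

5

Scanning the 19 overlapping bigram windows for "hold loud":
  position 4–5: hold loud
  position 6–7: hold loud
  position 8–9: hold loud
  position 16–17: hold loud
  position 19–20: hold loud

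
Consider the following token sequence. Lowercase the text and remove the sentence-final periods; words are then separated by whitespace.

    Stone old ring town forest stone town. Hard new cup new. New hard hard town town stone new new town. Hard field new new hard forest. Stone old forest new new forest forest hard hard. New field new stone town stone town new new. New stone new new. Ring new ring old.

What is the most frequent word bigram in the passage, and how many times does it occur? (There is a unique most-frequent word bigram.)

Bigram frequencies (highest first):
  new new: 7
  stone town: 3
  stone old: 2
  forest stone: 2
  town hard: 2
  hard new: 2
  … (26 more, each ≤ 2)

"new new", 7 times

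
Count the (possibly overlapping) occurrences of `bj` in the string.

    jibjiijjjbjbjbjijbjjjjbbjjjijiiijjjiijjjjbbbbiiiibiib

6

Sliding a length-2 window over the 53 characters (52 positions):
  position 3–4: bj
  position 10–11: bj
  position 12–13: bj
  position 14–15: bj
  position 18–19: bj
  position 24–25: bj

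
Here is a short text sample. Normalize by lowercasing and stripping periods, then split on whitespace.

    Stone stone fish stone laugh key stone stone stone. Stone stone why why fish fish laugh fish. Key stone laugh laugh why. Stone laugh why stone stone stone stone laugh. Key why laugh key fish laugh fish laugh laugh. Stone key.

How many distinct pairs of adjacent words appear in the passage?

21

41 tokens → 40 bigram windows in total.
Repeated bigrams (each contributes count−1 duplicates):
  stone stone: 8
  stone laugh: 4
  fish laugh: 3
  laugh key: 3
  key stone: 2
  laugh fish: 2
  laugh laugh: 2
  laugh why: 2
  … (1 more repeated)
19 duplicate windows → 40 − 19 = 21 distinct.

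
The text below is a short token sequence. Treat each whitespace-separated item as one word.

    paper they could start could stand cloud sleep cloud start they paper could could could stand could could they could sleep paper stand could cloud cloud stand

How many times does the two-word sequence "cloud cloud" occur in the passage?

1

Scanning the 26 overlapping bigram windows for "cloud cloud":
  position 25–26: cloud cloud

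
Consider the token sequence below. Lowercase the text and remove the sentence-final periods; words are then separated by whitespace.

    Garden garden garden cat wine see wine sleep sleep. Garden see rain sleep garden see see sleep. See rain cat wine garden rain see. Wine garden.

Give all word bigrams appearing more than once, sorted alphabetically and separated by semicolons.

Bigram counts meeting the condition (more than once):
  cat wine: 2
  garden garden: 2
  garden see: 2
  see rain: 2
  see wine: 2
  sleep garden: 2
  wine garden: 2

cat wine; garden garden; garden see; see rain; see wine; sleep garden; wine garden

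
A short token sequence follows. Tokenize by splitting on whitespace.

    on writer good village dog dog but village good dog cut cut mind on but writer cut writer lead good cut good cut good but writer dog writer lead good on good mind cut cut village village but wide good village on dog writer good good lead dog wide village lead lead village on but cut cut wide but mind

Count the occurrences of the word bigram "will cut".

Scanning the 59 overlapping bigram windows for "will cut":
  (none found)

0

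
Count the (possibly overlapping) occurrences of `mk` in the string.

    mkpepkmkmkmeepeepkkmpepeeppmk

Sliding a length-2 window over the 29 characters (28 positions):
  position 1–2: mk
  position 7–8: mk
  position 9–10: mk
  position 28–29: mk

4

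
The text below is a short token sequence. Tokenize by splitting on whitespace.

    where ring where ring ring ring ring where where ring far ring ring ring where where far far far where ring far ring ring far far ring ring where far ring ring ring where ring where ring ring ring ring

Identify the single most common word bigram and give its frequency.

Bigram frequencies (highest first):
  ring ring: 12
  where ring: 6
  ring where: 6
  far ring: 4
  ring far: 3
  far far: 3
  … (3 more, each ≤ 2)

"ring ring", 12 times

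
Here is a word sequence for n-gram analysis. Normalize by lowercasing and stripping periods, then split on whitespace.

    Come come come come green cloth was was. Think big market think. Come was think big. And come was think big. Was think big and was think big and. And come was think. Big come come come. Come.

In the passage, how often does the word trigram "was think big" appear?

6

Scanning the 36 overlapping trigram windows for "was think big":
  position 8–10: was think big
  position 14–16: was think big
  position 19–21: was think big
  position 22–24: was think big
  position 26–28: was think big
  position 32–34: was think big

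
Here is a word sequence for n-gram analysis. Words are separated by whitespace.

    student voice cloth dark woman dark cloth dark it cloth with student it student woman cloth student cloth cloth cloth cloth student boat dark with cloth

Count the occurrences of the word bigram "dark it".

1

Scanning the 25 overlapping bigram windows for "dark it":
  position 8–9: dark it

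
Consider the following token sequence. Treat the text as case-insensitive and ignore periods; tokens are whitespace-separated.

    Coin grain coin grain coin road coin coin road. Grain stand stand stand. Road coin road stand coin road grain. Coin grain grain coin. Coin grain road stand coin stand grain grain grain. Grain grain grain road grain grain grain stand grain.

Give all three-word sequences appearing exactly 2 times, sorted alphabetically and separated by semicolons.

Trigram counts meeting the condition (exactly 2 times):
  coin grain coin: 2
  coin road grain: 2
  grain coin grain: 2
  road stand coin: 2

coin grain coin; coin road grain; grain coin grain; road stand coin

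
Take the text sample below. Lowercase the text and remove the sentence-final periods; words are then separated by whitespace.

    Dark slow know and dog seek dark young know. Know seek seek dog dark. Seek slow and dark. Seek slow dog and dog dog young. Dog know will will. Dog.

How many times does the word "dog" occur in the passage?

Scanning the 30 tokens for "dog":
  position 5: dog
  position 13: dog
  position 21: dog
  position 23: dog
  position 24: dog
  position 26: dog
  position 30: dog

7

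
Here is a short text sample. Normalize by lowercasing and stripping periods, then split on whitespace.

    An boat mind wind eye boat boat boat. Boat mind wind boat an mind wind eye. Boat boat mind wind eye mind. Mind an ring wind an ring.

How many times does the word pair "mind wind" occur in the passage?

4

Scanning the 27 overlapping bigram windows for "mind wind":
  position 3–4: mind wind
  position 10–11: mind wind
  position 14–15: mind wind
  position 19–20: mind wind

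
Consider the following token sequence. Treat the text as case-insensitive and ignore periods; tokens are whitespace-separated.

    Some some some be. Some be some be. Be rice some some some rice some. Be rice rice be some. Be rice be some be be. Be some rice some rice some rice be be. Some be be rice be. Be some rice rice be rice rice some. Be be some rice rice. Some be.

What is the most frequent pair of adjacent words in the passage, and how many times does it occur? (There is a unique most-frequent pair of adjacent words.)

Bigram frequencies (highest first):
  some be: 9
  be some: 8
  be be: 7
  rice some: 6
  some rice: 6
  be rice: 5
  … (3 more, each ≤ 5)

"some be", 9 times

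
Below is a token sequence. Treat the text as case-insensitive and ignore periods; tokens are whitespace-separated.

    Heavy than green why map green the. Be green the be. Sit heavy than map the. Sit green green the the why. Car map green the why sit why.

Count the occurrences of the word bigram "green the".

Scanning the 28 overlapping bigram windows for "green the":
  position 6–7: green the
  position 9–10: green the
  position 19–20: green the
  position 25–26: green the

4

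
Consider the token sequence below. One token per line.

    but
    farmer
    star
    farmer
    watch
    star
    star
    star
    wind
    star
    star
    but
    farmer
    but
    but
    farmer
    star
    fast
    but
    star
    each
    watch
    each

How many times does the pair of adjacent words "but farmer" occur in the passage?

Scanning the 22 overlapping bigram windows for "but farmer":
  position 1–2: but farmer
  position 12–13: but farmer
  position 15–16: but farmer

3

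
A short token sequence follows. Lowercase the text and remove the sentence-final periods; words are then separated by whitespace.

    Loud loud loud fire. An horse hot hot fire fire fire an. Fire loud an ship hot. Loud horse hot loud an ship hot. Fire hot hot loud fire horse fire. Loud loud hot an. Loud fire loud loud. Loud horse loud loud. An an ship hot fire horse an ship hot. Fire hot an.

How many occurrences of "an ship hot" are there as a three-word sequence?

Scanning the 53 overlapping trigram windows for "an ship hot":
  position 15–17: an ship hot
  position 22–24: an ship hot
  position 45–47: an ship hot
  position 50–52: an ship hot

4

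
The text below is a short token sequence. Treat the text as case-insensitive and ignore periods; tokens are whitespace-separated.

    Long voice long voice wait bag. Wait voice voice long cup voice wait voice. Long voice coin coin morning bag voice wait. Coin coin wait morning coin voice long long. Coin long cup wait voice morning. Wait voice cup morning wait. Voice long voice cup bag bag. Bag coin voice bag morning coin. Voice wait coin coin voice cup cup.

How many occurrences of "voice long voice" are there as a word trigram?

Scanning the 58 overlapping trigram windows for "voice long voice":
  position 2–4: voice long voice
  position 14–16: voice long voice
  position 42–44: voice long voice

3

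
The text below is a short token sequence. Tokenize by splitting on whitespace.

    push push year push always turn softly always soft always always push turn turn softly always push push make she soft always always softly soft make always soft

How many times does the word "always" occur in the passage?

8

Scanning the 28 tokens for "always":
  position 5: always
  position 8: always
  position 10: always
  position 11: always
  position 16: always
  position 22: always
  position 23: always
  position 27: always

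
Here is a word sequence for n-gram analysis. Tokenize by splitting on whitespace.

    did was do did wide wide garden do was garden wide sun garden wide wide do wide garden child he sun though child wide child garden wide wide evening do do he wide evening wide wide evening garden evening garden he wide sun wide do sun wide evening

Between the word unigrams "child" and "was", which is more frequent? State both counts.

"child": 3 occurrences
"was": 2 occurrences

"child" (3 vs 2)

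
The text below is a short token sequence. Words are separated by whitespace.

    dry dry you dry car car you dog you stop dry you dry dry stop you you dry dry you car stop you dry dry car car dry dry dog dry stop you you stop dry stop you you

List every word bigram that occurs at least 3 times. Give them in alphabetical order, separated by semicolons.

dry dry; dry stop; dry you; stop you; you dry; you you

Bigram counts meeting the condition (at least 3 times):
  dry dry: 5
  dry stop: 3
  dry you: 3
  stop you: 4
  you dry: 4
  you you: 3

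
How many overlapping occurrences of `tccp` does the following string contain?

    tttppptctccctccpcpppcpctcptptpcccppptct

1

Sliding a length-4 window over the 39 characters (36 positions):
  position 13–16: tccp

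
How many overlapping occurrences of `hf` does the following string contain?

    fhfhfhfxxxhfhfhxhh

5

Sliding a length-2 window over the 18 characters (17 positions):
  position 2–3: hf
  position 4–5: hf
  position 6–7: hf
  position 11–12: hf
  position 13–14: hf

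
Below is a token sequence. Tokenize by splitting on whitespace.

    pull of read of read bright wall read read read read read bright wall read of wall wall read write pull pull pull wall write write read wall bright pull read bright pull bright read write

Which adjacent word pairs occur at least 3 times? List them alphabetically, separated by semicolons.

Bigram counts meeting the condition (at least 3 times):
  read bright: 3
  read read: 4
  wall read: 3

read bright; read read; wall read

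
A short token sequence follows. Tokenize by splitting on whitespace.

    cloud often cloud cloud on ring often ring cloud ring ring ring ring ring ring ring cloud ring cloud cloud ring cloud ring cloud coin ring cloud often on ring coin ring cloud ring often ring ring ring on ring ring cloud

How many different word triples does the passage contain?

42 tokens → 40 trigram windows in total.
Repeated trigrams (each contributes count−1 duplicates):
  ring ring ring: 6
  ring cloud ring: 4
  cloud ring cloud: 3
  coin ring cloud: 2
  ring often ring: 2
  ring ring cloud: 2
13 duplicate windows → 40 − 13 = 27 distinct.

27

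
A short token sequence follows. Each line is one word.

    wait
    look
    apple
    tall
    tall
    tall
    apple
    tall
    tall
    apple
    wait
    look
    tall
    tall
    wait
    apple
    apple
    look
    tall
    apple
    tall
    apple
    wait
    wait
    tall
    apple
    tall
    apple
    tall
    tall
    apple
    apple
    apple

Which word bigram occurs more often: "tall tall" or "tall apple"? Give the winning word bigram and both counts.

"tall tall": 5 occurrences
"tall apple": 7 occurrences

"tall apple" (7 vs 5)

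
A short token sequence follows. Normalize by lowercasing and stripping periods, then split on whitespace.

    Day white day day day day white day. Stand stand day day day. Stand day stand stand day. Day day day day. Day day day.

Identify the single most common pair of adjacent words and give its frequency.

"day day", 12 times

Bigram frequencies (highest first):
  day day: 12
  day stand: 3
  stand day: 3
  day white: 2
  white day: 2
  stand stand: 2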